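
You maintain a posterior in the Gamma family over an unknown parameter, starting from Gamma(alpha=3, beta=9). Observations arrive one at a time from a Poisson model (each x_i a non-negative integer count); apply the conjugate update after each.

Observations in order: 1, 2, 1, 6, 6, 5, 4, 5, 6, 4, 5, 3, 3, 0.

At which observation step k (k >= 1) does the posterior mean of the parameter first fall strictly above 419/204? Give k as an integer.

obs 1: x=1 → posterior Gamma(4, 10)
obs 2: x=2 → posterior Gamma(6, 11)
obs 3: x=1 → posterior Gamma(7, 12)
obs 4: x=6 → posterior Gamma(13, 13)
obs 5: x=6 → posterior Gamma(19, 14)
obs 6: x=5 → posterior Gamma(24, 15)
obs 7: x=4 → posterior Gamma(28, 16)
obs 8: x=5 → posterior Gamma(33, 17)
obs 9: x=6 → posterior Gamma(39, 18)
obs 10: x=4 → posterior Gamma(43, 19)
obs 11: x=5 → posterior Gamma(48, 20)
obs 12: x=3 → posterior Gamma(51, 21)
obs 13: x=3 → posterior Gamma(54, 22)
obs 14: x=0 → posterior Gamma(54, 23)

k = 9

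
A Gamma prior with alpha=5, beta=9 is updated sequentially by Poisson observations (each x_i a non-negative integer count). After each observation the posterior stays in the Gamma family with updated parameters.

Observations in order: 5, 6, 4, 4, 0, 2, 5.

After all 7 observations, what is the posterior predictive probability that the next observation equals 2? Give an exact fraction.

10548753374549092367364612830384814555136/40254497110927943179349807054456171205137

obs 1: x=5 → posterior Gamma(10, 10)
obs 2: x=6 → posterior Gamma(16, 11)
obs 3: x=4 → posterior Gamma(20, 12)
obs 4: x=4 → posterior Gamma(24, 13)
obs 5: x=0 → posterior Gamma(24, 14)
obs 6: x=2 → posterior Gamma(26, 15)
obs 7: x=5 → posterior Gamma(31, 16)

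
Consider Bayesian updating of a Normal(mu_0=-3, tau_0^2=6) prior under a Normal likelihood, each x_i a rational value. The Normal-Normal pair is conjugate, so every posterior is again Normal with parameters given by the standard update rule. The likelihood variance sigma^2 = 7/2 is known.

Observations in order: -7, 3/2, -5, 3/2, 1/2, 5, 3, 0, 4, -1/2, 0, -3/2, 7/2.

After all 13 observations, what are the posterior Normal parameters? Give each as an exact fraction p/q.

mu_0=39/163, tau_0^2=42/163

obs 1: x=-7 → posterior Normal(-105/19, 42/19)
obs 2: x=3/2 → posterior Normal(-87/31, 42/31)
obs 3: x=-5 → posterior Normal(-147/43, 42/43)
obs 4: x=3/2 → posterior Normal(-129/55, 42/55)
obs 5: x=1/2 → posterior Normal(-123/67, 42/67)
obs 6: x=5 → posterior Normal(-63/79, 42/79)
obs 7: x=3 → posterior Normal(-27/91, 6/13)
obs 8: x=0 → posterior Normal(-27/103, 42/103)
obs 9: x=4 → posterior Normal(21/115, 42/115)
obs 10: x=-1/2 → posterior Normal(15/127, 42/127)
obs 11: x=0 → posterior Normal(15/139, 42/139)
obs 12: x=-3/2 → posterior Normal(-3/151, 42/151)
obs 13: x=7/2 → posterior Normal(39/163, 42/163)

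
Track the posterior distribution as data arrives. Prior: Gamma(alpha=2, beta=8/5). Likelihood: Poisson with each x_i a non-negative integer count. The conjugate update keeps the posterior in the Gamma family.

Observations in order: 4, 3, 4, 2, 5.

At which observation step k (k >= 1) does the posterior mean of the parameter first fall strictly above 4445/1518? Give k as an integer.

obs 1: x=4 → posterior Gamma(6, 13/5)
obs 2: x=3 → posterior Gamma(9, 18/5)
obs 3: x=4 → posterior Gamma(13, 23/5)
obs 4: x=2 → posterior Gamma(15, 28/5)
obs 5: x=5 → posterior Gamma(20, 33/5)

k = 5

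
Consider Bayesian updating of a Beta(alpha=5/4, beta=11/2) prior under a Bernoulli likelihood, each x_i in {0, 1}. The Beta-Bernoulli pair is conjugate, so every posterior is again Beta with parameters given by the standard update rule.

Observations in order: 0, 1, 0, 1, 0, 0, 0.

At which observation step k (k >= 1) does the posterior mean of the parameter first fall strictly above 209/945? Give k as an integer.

k = 2

obs 1: x=0 → posterior Beta(5/4, 13/2)
obs 2: x=1 → posterior Beta(9/4, 13/2)
obs 3: x=0 → posterior Beta(9/4, 15/2)
obs 4: x=1 → posterior Beta(13/4, 15/2)
obs 5: x=0 → posterior Beta(13/4, 17/2)
obs 6: x=0 → posterior Beta(13/4, 19/2)
obs 7: x=0 → posterior Beta(13/4, 21/2)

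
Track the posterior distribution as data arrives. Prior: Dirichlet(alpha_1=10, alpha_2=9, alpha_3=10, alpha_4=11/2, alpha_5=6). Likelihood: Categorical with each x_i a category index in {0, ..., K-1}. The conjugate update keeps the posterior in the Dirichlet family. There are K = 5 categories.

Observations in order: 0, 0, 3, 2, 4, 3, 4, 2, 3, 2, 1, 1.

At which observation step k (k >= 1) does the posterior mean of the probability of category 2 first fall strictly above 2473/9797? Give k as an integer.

obs 1: x=0 → posterior Dirichlet(11, 9, 10, 11/2, 6)
obs 2: x=0 → posterior Dirichlet(12, 9, 10, 11/2, 6)
obs 3: x=3 → posterior Dirichlet(12, 9, 10, 13/2, 6)
obs 4: x=2 → posterior Dirichlet(12, 9, 11, 13/2, 6)
obs 5: x=4 → posterior Dirichlet(12, 9, 11, 13/2, 7)
obs 6: x=3 → posterior Dirichlet(12, 9, 11, 15/2, 7)
obs 7: x=4 → posterior Dirichlet(12, 9, 11, 15/2, 8)
obs 8: x=2 → posterior Dirichlet(12, 9, 12, 15/2, 8)
obs 9: x=3 → posterior Dirichlet(12, 9, 12, 17/2, 8)
obs 10: x=2 → posterior Dirichlet(12, 9, 13, 17/2, 8)
obs 11: x=1 → posterior Dirichlet(12, 10, 13, 17/2, 8)
obs 12: x=1 → posterior Dirichlet(12, 11, 13, 17/2, 8)

k = 10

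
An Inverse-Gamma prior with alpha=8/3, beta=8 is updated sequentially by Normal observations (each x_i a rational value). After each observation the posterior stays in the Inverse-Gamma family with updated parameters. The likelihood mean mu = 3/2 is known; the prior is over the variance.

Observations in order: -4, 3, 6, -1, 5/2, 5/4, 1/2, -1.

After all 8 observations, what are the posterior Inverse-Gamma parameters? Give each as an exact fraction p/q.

obs 1: x=-4 → posterior Inverse-Gamma(19/6, 185/8)
obs 2: x=3 → posterior Inverse-Gamma(11/3, 97/4)
obs 3: x=6 → posterior Inverse-Gamma(25/6, 275/8)
obs 4: x=-1 → posterior Inverse-Gamma(14/3, 75/2)
obs 5: x=5/2 → posterior Inverse-Gamma(31/6, 38)
obs 6: x=5/4 → posterior Inverse-Gamma(17/3, 1217/32)
obs 7: x=1/2 → posterior Inverse-Gamma(37/6, 1233/32)
obs 8: x=-1 → posterior Inverse-Gamma(20/3, 1333/32)

alpha=20/3, beta=1333/32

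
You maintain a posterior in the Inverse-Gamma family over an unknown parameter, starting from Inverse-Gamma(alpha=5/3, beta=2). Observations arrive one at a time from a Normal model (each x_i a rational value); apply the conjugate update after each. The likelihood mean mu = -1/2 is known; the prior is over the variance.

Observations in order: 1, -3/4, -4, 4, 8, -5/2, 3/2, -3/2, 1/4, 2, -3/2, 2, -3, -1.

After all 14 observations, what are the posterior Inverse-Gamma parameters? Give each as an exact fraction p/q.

obs 1: x=1 → posterior Inverse-Gamma(13/6, 25/8)
obs 2: x=-3/4 → posterior Inverse-Gamma(8/3, 101/32)
obs 3: x=-4 → posterior Inverse-Gamma(19/6, 297/32)
obs 4: x=4 → posterior Inverse-Gamma(11/3, 621/32)
obs 5: x=8 → posterior Inverse-Gamma(25/6, 1777/32)
obs 6: x=-5/2 → posterior Inverse-Gamma(14/3, 1841/32)
obs 7: x=3/2 → posterior Inverse-Gamma(31/6, 1905/32)
obs 8: x=-3/2 → posterior Inverse-Gamma(17/3, 1921/32)
obs 9: x=1/4 → posterior Inverse-Gamma(37/6, 965/16)
obs 10: x=2 → posterior Inverse-Gamma(20/3, 1015/16)
obs 11: x=-3/2 → posterior Inverse-Gamma(43/6, 1023/16)
obs 12: x=2 → posterior Inverse-Gamma(23/3, 1073/16)
obs 13: x=-3 → posterior Inverse-Gamma(49/6, 1123/16)
obs 14: x=-1 → posterior Inverse-Gamma(26/3, 1125/16)

alpha=26/3, beta=1125/16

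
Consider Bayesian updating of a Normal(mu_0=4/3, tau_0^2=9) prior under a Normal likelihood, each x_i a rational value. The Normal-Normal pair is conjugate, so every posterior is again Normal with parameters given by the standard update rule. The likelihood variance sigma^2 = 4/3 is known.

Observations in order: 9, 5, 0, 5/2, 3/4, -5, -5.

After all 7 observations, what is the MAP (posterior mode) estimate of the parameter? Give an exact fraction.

obs 1: x=9 → posterior Normal(745/93, 36/31)
obs 2: x=5 → posterior Normal(575/87, 18/29)
obs 3: x=0 → posterior Normal(230/51, 36/85)
obs 4: x=5/2 → posterior Normal(2705/672, 9/28)
obs 5: x=3/4 → posterior Normal(5653/1668, 36/139)
obs 6: x=-5 → posterior Normal(4033/1992, 18/83)
obs 7: x=-5 → posterior Normal(2413/2316, 36/193)

2413/2316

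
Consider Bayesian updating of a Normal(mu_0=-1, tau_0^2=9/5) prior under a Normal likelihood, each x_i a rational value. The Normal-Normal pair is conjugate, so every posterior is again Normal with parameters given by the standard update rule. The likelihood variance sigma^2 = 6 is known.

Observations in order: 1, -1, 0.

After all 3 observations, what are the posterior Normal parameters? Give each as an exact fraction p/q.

mu_0=-10/19, tau_0^2=18/19

obs 1: x=1 → posterior Normal(-7/13, 18/13)
obs 2: x=-1 → posterior Normal(-5/8, 9/8)
obs 3: x=0 → posterior Normal(-10/19, 18/19)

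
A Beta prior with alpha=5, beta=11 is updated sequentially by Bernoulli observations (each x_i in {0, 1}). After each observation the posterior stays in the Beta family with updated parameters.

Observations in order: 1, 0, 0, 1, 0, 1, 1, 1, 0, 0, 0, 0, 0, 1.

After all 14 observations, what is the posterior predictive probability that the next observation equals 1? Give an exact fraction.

11/30

obs 1: x=1 → posterior Beta(6, 11)
obs 2: x=0 → posterior Beta(6, 12)
obs 3: x=0 → posterior Beta(6, 13)
obs 4: x=1 → posterior Beta(7, 13)
obs 5: x=0 → posterior Beta(7, 14)
obs 6: x=1 → posterior Beta(8, 14)
obs 7: x=1 → posterior Beta(9, 14)
obs 8: x=1 → posterior Beta(10, 14)
obs 9: x=0 → posterior Beta(10, 15)
obs 10: x=0 → posterior Beta(10, 16)
obs 11: x=0 → posterior Beta(10, 17)
obs 12: x=0 → posterior Beta(10, 18)
obs 13: x=0 → posterior Beta(10, 19)
obs 14: x=1 → posterior Beta(11, 19)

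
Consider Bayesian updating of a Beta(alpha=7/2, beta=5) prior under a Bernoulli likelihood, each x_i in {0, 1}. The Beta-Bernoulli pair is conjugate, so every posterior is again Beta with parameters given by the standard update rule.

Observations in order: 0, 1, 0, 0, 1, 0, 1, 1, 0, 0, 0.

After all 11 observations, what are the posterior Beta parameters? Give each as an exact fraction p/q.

obs 1: x=0 → posterior Beta(7/2, 6)
obs 2: x=1 → posterior Beta(9/2, 6)
obs 3: x=0 → posterior Beta(9/2, 7)
obs 4: x=0 → posterior Beta(9/2, 8)
obs 5: x=1 → posterior Beta(11/2, 8)
obs 6: x=0 → posterior Beta(11/2, 9)
obs 7: x=1 → posterior Beta(13/2, 9)
obs 8: x=1 → posterior Beta(15/2, 9)
obs 9: x=0 → posterior Beta(15/2, 10)
obs 10: x=0 → posterior Beta(15/2, 11)
obs 11: x=0 → posterior Beta(15/2, 12)

alpha=15/2, beta=12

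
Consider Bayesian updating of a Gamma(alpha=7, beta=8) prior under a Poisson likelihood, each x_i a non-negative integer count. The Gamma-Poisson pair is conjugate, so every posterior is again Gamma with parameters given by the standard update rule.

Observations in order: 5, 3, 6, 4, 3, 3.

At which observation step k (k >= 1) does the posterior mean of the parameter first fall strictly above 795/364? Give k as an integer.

k = 6

obs 1: x=5 → posterior Gamma(12, 9)
obs 2: x=3 → posterior Gamma(15, 10)
obs 3: x=6 → posterior Gamma(21, 11)
obs 4: x=4 → posterior Gamma(25, 12)
obs 5: x=3 → posterior Gamma(28, 13)
obs 6: x=3 → posterior Gamma(31, 14)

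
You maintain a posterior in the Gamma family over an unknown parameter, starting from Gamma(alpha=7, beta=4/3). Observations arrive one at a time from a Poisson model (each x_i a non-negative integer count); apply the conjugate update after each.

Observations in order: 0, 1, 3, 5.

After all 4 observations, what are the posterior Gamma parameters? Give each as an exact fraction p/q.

obs 1: x=0 → posterior Gamma(7, 7/3)
obs 2: x=1 → posterior Gamma(8, 10/3)
obs 3: x=3 → posterior Gamma(11, 13/3)
obs 4: x=5 → posterior Gamma(16, 16/3)

alpha=16, beta=16/3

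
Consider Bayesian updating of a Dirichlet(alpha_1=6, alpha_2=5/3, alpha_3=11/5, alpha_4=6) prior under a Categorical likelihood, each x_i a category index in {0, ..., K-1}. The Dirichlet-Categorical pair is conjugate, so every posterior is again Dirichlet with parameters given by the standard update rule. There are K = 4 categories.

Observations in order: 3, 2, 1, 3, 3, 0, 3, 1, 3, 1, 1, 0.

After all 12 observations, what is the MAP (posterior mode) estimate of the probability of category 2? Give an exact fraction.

33/358

obs 1: x=3 → posterior Dirichlet(6, 5/3, 11/5, 7)
obs 2: x=2 → posterior Dirichlet(6, 5/3, 16/5, 7)
obs 3: x=1 → posterior Dirichlet(6, 8/3, 16/5, 7)
obs 4: x=3 → posterior Dirichlet(6, 8/3, 16/5, 8)
obs 5: x=3 → posterior Dirichlet(6, 8/3, 16/5, 9)
obs 6: x=0 → posterior Dirichlet(7, 8/3, 16/5, 9)
obs 7: x=3 → posterior Dirichlet(7, 8/3, 16/5, 10)
obs 8: x=1 → posterior Dirichlet(7, 11/3, 16/5, 10)
obs 9: x=3 → posterior Dirichlet(7, 11/3, 16/5, 11)
obs 10: x=1 → posterior Dirichlet(7, 14/3, 16/5, 11)
obs 11: x=1 → posterior Dirichlet(7, 17/3, 16/5, 11)
obs 12: x=0 → posterior Dirichlet(8, 17/3, 16/5, 11)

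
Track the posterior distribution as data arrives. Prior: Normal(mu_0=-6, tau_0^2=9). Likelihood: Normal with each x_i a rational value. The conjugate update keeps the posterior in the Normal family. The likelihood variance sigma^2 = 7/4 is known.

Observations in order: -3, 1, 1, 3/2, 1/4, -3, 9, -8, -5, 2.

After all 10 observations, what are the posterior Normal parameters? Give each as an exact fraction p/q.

mu_0=-195/367, tau_0^2=63/367

obs 1: x=-3 → posterior Normal(-150/43, 63/43)
obs 2: x=1 → posterior Normal(-114/79, 63/79)
obs 3: x=1 → posterior Normal(-78/115, 63/115)
obs 4: x=3/2 → posterior Normal(-24/151, 63/151)
obs 5: x=1/4 → posterior Normal(-15/187, 63/187)
obs 6: x=-3 → posterior Normal(-123/223, 63/223)
obs 7: x=9 → posterior Normal(201/259, 9/37)
obs 8: x=-8 → posterior Normal(-87/295, 63/295)
obs 9: x=-5 → posterior Normal(-267/331, 63/331)
obs 10: x=2 → posterior Normal(-195/367, 63/367)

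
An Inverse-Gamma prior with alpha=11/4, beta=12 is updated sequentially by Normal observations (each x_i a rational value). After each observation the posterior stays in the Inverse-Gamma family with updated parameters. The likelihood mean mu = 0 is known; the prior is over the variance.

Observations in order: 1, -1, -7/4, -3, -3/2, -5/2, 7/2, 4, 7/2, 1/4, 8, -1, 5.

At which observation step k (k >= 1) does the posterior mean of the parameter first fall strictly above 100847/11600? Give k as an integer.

k = 11

obs 1: x=1 → posterior Inverse-Gamma(13/4, 25/2)
obs 2: x=-1 → posterior Inverse-Gamma(15/4, 13)
obs 3: x=-7/4 → posterior Inverse-Gamma(17/4, 465/32)
obs 4: x=-3 → posterior Inverse-Gamma(19/4, 609/32)
obs 5: x=-3/2 → posterior Inverse-Gamma(21/4, 645/32)
obs 6: x=-5/2 → posterior Inverse-Gamma(23/4, 745/32)
obs 7: x=7/2 → posterior Inverse-Gamma(25/4, 941/32)
obs 8: x=4 → posterior Inverse-Gamma(27/4, 1197/32)
obs 9: x=7/2 → posterior Inverse-Gamma(29/4, 1393/32)
obs 10: x=1/4 → posterior Inverse-Gamma(31/4, 697/16)
obs 11: x=8 → posterior Inverse-Gamma(33/4, 1209/16)
obs 12: x=-1 → posterior Inverse-Gamma(35/4, 1217/16)
obs 13: x=5 → posterior Inverse-Gamma(37/4, 1417/16)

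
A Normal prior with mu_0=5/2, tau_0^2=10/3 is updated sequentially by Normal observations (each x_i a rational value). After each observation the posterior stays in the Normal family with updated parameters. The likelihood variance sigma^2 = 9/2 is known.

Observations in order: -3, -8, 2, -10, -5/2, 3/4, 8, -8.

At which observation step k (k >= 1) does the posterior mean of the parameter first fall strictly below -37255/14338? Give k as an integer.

obs 1: x=-3 → posterior Normal(15/94, 90/47)
obs 2: x=-8 → posterior Normal(-305/134, 90/67)
obs 3: x=2 → posterior Normal(-75/58, 30/29)
obs 4: x=-10 → posterior Normal(-625/214, 90/107)
obs 5: x=-5/2 → posterior Normal(-725/254, 90/127)
obs 6: x=3/4 → posterior Normal(-695/294, 30/49)
obs 7: x=8 → posterior Normal(-375/334, 90/167)
obs 8: x=-8 → posterior Normal(-695/374, 90/187)

k = 4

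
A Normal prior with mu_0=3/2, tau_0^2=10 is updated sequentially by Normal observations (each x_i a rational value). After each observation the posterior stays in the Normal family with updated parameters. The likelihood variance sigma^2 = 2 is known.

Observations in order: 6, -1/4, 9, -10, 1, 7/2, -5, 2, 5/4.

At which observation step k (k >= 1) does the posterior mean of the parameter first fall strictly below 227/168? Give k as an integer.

k = 4

obs 1: x=6 → posterior Normal(21/4, 5/3)
obs 2: x=-1/4 → posterior Normal(11/4, 10/11)
obs 3: x=9 → posterior Normal(301/64, 5/8)
obs 4: x=-10 → posterior Normal(101/84, 10/21)
obs 5: x=1 → posterior Normal(121/104, 5/13)
obs 6: x=7/2 → posterior Normal(191/124, 10/31)
obs 7: x=-5 → posterior Normal(91/144, 5/18)
obs 8: x=2 → posterior Normal(131/164, 10/41)
obs 9: x=5/4 → posterior Normal(39/46, 5/23)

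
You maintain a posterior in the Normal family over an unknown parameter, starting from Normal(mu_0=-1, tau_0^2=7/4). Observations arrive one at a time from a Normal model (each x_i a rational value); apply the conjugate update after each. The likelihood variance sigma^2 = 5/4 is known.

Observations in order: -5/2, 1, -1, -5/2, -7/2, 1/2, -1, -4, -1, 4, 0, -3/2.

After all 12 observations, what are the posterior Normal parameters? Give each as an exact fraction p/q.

obs 1: x=-5/2 → posterior Normal(-15/8, 35/48)
obs 2: x=1 → posterior Normal(-31/38, 35/76)
obs 3: x=-1 → posterior Normal(-45/52, 35/104)
obs 4: x=-5/2 → posterior Normal(-40/33, 35/132)
obs 5: x=-7/2 → posterior Normal(-129/80, 7/32)
obs 6: x=1/2 → posterior Normal(-61/47, 35/188)
obs 7: x=-1 → posterior Normal(-34/27, 35/216)
obs 8: x=-4 → posterior Normal(-96/61, 35/244)
obs 9: x=-1 → posterior Normal(-103/68, 35/272)
obs 10: x=4 → posterior Normal(-1, 7/60)
obs 11: x=0 → posterior Normal(-75/82, 35/328)
obs 12: x=-3/2 → posterior Normal(-171/178, 35/356)

mu_0=-171/178, tau_0^2=35/356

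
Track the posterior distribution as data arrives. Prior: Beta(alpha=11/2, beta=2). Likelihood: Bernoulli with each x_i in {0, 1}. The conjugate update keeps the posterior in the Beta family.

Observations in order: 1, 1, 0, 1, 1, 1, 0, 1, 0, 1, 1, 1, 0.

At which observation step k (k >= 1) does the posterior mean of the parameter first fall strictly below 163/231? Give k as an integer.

obs 1: x=1 → posterior Beta(13/2, 2)
obs 2: x=1 → posterior Beta(15/2, 2)
obs 3: x=0 → posterior Beta(15/2, 3)
obs 4: x=1 → posterior Beta(17/2, 3)
obs 5: x=1 → posterior Beta(19/2, 3)
obs 6: x=1 → posterior Beta(21/2, 3)
obs 7: x=0 → posterior Beta(21/2, 4)
obs 8: x=1 → posterior Beta(23/2, 4)
obs 9: x=0 → posterior Beta(23/2, 5)
obs 10: x=1 → posterior Beta(25/2, 5)
obs 11: x=1 → posterior Beta(27/2, 5)
obs 12: x=1 → posterior Beta(29/2, 5)
obs 13: x=0 → posterior Beta(29/2, 6)

k = 9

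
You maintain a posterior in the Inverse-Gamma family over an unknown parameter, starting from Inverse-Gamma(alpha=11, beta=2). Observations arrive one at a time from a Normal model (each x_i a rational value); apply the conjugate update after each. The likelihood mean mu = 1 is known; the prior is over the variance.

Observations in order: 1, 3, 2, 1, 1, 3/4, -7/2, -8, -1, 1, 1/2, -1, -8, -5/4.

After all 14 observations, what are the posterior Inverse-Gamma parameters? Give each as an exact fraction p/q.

alpha=18, beta=1637/16

obs 1: x=1 → posterior Inverse-Gamma(23/2, 2)
obs 2: x=3 → posterior Inverse-Gamma(12, 4)
obs 3: x=2 → posterior Inverse-Gamma(25/2, 9/2)
obs 4: x=1 → posterior Inverse-Gamma(13, 9/2)
obs 5: x=1 → posterior Inverse-Gamma(27/2, 9/2)
obs 6: x=3/4 → posterior Inverse-Gamma(14, 145/32)
obs 7: x=-7/2 → posterior Inverse-Gamma(29/2, 469/32)
obs 8: x=-8 → posterior Inverse-Gamma(15, 1765/32)
obs 9: x=-1 → posterior Inverse-Gamma(31/2, 1829/32)
obs 10: x=1 → posterior Inverse-Gamma(16, 1829/32)
obs 11: x=1/2 → posterior Inverse-Gamma(33/2, 1833/32)
obs 12: x=-1 → posterior Inverse-Gamma(17, 1897/32)
obs 13: x=-8 → posterior Inverse-Gamma(35/2, 3193/32)
obs 14: x=-5/4 → posterior Inverse-Gamma(18, 1637/16)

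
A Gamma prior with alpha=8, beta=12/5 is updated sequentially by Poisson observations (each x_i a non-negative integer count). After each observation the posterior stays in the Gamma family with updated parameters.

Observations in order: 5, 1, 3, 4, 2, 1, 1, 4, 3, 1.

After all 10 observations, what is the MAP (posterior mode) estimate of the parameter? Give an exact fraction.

obs 1: x=5 → posterior Gamma(13, 17/5)
obs 2: x=1 → posterior Gamma(14, 22/5)
obs 3: x=3 → posterior Gamma(17, 27/5)
obs 4: x=4 → posterior Gamma(21, 32/5)
obs 5: x=2 → posterior Gamma(23, 37/5)
obs 6: x=1 → posterior Gamma(24, 42/5)
obs 7: x=1 → posterior Gamma(25, 47/5)
obs 8: x=4 → posterior Gamma(29, 52/5)
obs 9: x=3 → posterior Gamma(32, 57/5)
obs 10: x=1 → posterior Gamma(33, 62/5)

80/31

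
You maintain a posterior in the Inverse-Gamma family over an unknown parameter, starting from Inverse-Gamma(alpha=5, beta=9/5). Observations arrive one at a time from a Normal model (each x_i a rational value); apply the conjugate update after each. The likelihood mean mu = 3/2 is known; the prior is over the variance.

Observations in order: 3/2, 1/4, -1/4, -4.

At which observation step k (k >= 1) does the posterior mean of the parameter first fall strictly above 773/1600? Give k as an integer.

obs 1: x=3/2 → posterior Inverse-Gamma(11/2, 9/5)
obs 2: x=1/4 → posterior Inverse-Gamma(6, 413/160)
obs 3: x=-1/4 → posterior Inverse-Gamma(13/2, 329/80)
obs 4: x=-4 → posterior Inverse-Gamma(7, 1539/80)

k = 2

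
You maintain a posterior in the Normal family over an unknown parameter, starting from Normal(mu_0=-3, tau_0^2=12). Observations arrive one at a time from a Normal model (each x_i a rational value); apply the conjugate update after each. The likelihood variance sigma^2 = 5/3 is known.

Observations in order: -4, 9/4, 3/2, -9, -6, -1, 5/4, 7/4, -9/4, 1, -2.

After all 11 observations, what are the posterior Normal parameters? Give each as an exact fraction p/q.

mu_0=-609/401, tau_0^2=60/401

obs 1: x=-4 → posterior Normal(-159/41, 60/41)
obs 2: x=9/4 → posterior Normal(-78/77, 60/77)
obs 3: x=3/2 → posterior Normal(-24/113, 60/113)
obs 4: x=-9 → posterior Normal(-348/149, 60/149)
obs 5: x=-6 → posterior Normal(-564/185, 12/37)
obs 6: x=-1 → posterior Normal(-600/221, 60/221)
obs 7: x=5/4 → posterior Normal(-555/257, 60/257)
obs 8: x=7/4 → posterior Normal(-492/293, 60/293)
obs 9: x=-9/4 → posterior Normal(-573/329, 60/329)
obs 10: x=1 → posterior Normal(-537/365, 12/73)
obs 11: x=-2 → posterior Normal(-609/401, 60/401)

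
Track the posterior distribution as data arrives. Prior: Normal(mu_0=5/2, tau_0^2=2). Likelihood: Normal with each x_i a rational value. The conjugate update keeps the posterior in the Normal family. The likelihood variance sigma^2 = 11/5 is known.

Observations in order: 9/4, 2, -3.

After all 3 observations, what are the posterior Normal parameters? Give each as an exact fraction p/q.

mu_0=40/41, tau_0^2=22/41

obs 1: x=9/4 → posterior Normal(50/21, 22/21)
obs 2: x=2 → posterior Normal(70/31, 22/31)
obs 3: x=-3 → posterior Normal(40/41, 22/41)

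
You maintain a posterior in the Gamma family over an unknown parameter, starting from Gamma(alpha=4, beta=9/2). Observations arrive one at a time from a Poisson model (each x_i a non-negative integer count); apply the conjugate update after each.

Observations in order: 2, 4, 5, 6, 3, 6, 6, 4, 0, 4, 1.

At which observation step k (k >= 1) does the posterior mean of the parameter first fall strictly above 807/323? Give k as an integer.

k = 5

obs 1: x=2 → posterior Gamma(6, 11/2)
obs 2: x=4 → posterior Gamma(10, 13/2)
obs 3: x=5 → posterior Gamma(15, 15/2)
obs 4: x=6 → posterior Gamma(21, 17/2)
obs 5: x=3 → posterior Gamma(24, 19/2)
obs 6: x=6 → posterior Gamma(30, 21/2)
obs 7: x=6 → posterior Gamma(36, 23/2)
obs 8: x=4 → posterior Gamma(40, 25/2)
obs 9: x=0 → posterior Gamma(40, 27/2)
obs 10: x=4 → posterior Gamma(44, 29/2)
obs 11: x=1 → posterior Gamma(45, 31/2)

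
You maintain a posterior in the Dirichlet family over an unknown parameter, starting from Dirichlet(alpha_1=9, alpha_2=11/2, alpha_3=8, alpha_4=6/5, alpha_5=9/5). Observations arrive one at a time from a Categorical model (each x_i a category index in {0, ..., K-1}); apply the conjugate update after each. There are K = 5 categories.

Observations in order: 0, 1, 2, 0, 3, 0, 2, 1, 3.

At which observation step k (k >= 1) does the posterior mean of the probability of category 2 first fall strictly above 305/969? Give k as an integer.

obs 1: x=0 → posterior Dirichlet(10, 11/2, 8, 6/5, 9/5)
obs 2: x=1 → posterior Dirichlet(10, 13/2, 8, 6/5, 9/5)
obs 3: x=2 → posterior Dirichlet(10, 13/2, 9, 6/5, 9/5)
obs 4: x=0 → posterior Dirichlet(11, 13/2, 9, 6/5, 9/5)
obs 5: x=3 → posterior Dirichlet(11, 13/2, 9, 11/5, 9/5)
obs 6: x=0 → posterior Dirichlet(12, 13/2, 9, 11/5, 9/5)
obs 7: x=2 → posterior Dirichlet(12, 13/2, 10, 11/5, 9/5)
obs 8: x=1 → posterior Dirichlet(12, 15/2, 10, 11/5, 9/5)
obs 9: x=3 → posterior Dirichlet(12, 15/2, 10, 16/5, 9/5)

k = 3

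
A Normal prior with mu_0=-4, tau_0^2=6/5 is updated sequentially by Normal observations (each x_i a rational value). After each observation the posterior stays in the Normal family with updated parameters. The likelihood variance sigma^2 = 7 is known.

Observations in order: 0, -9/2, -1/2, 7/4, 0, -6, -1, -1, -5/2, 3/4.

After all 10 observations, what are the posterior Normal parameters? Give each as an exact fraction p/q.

mu_0=-218/95, tau_0^2=42/95

obs 1: x=0 → posterior Normal(-140/41, 42/41)
obs 2: x=-9/2 → posterior Normal(-167/47, 42/47)
obs 3: x=-1/2 → posterior Normal(-170/53, 42/53)
obs 4: x=7/4 → posterior Normal(-319/118, 42/59)
obs 5: x=0 → posterior Normal(-319/130, 42/65)
obs 6: x=-6 → posterior Normal(-391/142, 42/71)
obs 7: x=-1 → posterior Normal(-403/154, 6/11)
obs 8: x=-1 → posterior Normal(-5/2, 42/83)
obs 9: x=-5/2 → posterior Normal(-5/2, 42/89)
obs 10: x=3/4 → posterior Normal(-218/95, 42/95)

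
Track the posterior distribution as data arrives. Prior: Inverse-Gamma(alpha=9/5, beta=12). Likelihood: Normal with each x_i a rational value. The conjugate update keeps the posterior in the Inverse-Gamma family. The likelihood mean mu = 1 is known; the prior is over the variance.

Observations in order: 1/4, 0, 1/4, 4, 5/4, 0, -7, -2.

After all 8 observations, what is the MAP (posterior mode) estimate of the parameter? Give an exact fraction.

obs 1: x=1/4 → posterior Inverse-Gamma(23/10, 393/32)
obs 2: x=0 → posterior Inverse-Gamma(14/5, 409/32)
obs 3: x=1/4 → posterior Inverse-Gamma(33/10, 209/16)
obs 4: x=4 → posterior Inverse-Gamma(19/5, 281/16)
obs 5: x=5/4 → posterior Inverse-Gamma(43/10, 563/32)
obs 6: x=0 → posterior Inverse-Gamma(24/5, 579/32)
obs 7: x=-7 → posterior Inverse-Gamma(53/10, 1603/32)
obs 8: x=-2 → posterior Inverse-Gamma(29/5, 1747/32)

8735/1088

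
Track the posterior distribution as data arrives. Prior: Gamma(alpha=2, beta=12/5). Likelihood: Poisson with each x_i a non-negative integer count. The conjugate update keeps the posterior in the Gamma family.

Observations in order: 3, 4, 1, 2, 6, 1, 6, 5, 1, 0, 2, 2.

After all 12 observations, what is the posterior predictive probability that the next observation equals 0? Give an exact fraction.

101540050507816940627533792643397600617804458106821141446858375168/1064572837626212885272604955529161411401398365372393437400459649493

obs 1: x=3 → posterior Gamma(5, 17/5)
obs 2: x=4 → posterior Gamma(9, 22/5)
obs 3: x=1 → posterior Gamma(10, 27/5)
obs 4: x=2 → posterior Gamma(12, 32/5)
obs 5: x=6 → posterior Gamma(18, 37/5)
obs 6: x=1 → posterior Gamma(19, 42/5)
obs 7: x=6 → posterior Gamma(25, 47/5)
obs 8: x=5 → posterior Gamma(30, 52/5)
obs 9: x=1 → posterior Gamma(31, 57/5)
obs 10: x=0 → posterior Gamma(31, 62/5)
obs 11: x=2 → posterior Gamma(33, 67/5)
obs 12: x=2 → posterior Gamma(35, 72/5)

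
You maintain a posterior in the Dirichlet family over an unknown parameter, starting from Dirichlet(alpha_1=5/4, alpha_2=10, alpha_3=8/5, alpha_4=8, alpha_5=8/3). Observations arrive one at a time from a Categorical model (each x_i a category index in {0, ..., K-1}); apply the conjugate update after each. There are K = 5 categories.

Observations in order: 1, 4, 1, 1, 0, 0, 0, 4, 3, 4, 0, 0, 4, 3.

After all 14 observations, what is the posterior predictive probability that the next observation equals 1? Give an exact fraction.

obs 1: x=1 → posterior Dirichlet(5/4, 11, 8/5, 8, 8/3)
obs 2: x=4 → posterior Dirichlet(5/4, 11, 8/5, 8, 11/3)
obs 3: x=1 → posterior Dirichlet(5/4, 12, 8/5, 8, 11/3)
obs 4: x=1 → posterior Dirichlet(5/4, 13, 8/5, 8, 11/3)
obs 5: x=0 → posterior Dirichlet(9/4, 13, 8/5, 8, 11/3)
obs 6: x=0 → posterior Dirichlet(13/4, 13, 8/5, 8, 11/3)
obs 7: x=0 → posterior Dirichlet(17/4, 13, 8/5, 8, 11/3)
obs 8: x=4 → posterior Dirichlet(17/4, 13, 8/5, 8, 14/3)
obs 9: x=3 → posterior Dirichlet(17/4, 13, 8/5, 9, 14/3)
obs 10: x=4 → posterior Dirichlet(17/4, 13, 8/5, 9, 17/3)
obs 11: x=0 → posterior Dirichlet(21/4, 13, 8/5, 9, 17/3)
obs 12: x=0 → posterior Dirichlet(25/4, 13, 8/5, 9, 17/3)
obs 13: x=4 → posterior Dirichlet(25/4, 13, 8/5, 9, 20/3)
obs 14: x=3 → posterior Dirichlet(25/4, 13, 8/5, 10, 20/3)

780/2251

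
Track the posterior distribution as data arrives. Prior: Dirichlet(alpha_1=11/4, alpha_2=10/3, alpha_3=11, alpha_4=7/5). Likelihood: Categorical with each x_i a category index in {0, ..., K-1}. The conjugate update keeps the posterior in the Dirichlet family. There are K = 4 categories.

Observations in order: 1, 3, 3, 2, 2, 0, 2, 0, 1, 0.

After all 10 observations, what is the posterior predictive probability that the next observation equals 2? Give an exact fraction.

obs 1: x=1 → posterior Dirichlet(11/4, 13/3, 11, 7/5)
obs 2: x=3 → posterior Dirichlet(11/4, 13/3, 11, 12/5)
obs 3: x=3 → posterior Dirichlet(11/4, 13/3, 11, 17/5)
obs 4: x=2 → posterior Dirichlet(11/4, 13/3, 12, 17/5)
obs 5: x=2 → posterior Dirichlet(11/4, 13/3, 13, 17/5)
obs 6: x=0 → posterior Dirichlet(15/4, 13/3, 13, 17/5)
obs 7: x=2 → posterior Dirichlet(15/4, 13/3, 14, 17/5)
obs 8: x=0 → posterior Dirichlet(19/4, 13/3, 14, 17/5)
obs 9: x=1 → posterior Dirichlet(19/4, 16/3, 14, 17/5)
obs 10: x=0 → posterior Dirichlet(23/4, 16/3, 14, 17/5)

840/1709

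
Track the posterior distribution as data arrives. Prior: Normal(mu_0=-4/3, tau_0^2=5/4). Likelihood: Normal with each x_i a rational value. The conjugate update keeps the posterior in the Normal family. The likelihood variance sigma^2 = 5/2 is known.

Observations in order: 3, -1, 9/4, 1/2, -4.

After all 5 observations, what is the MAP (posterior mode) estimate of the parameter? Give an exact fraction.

-23/84

obs 1: x=3 → posterior Normal(1/9, 5/6)
obs 2: x=-1 → posterior Normal(-1/6, 5/8)
obs 3: x=9/4 → posterior Normal(19/60, 1/2)
obs 4: x=1/2 → posterior Normal(25/72, 5/12)
obs 5: x=-4 → posterior Normal(-23/84, 5/14)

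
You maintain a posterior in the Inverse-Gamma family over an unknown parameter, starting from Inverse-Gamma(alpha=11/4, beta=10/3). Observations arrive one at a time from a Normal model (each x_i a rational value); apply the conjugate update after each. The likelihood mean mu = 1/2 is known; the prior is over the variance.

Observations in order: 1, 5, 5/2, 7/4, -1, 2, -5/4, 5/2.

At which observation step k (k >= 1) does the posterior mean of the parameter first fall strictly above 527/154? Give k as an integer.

k = 2

obs 1: x=1 → posterior Inverse-Gamma(13/4, 83/24)
obs 2: x=5 → posterior Inverse-Gamma(15/4, 163/12)
obs 3: x=5/2 → posterior Inverse-Gamma(17/4, 187/12)
obs 4: x=7/4 → posterior Inverse-Gamma(19/4, 1571/96)
obs 5: x=-1 → posterior Inverse-Gamma(21/4, 1679/96)
obs 6: x=2 → posterior Inverse-Gamma(23/4, 1787/96)
obs 7: x=-5/4 → posterior Inverse-Gamma(25/4, 967/48)
obs 8: x=5/2 → posterior Inverse-Gamma(27/4, 1063/48)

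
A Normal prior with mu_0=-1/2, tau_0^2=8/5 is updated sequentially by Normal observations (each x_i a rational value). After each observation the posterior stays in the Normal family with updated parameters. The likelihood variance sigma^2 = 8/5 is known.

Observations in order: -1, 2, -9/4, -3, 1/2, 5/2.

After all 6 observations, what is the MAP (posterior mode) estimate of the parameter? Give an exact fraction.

obs 1: x=-1 → posterior Normal(-3/4, 4/5)
obs 2: x=2 → posterior Normal(1/6, 8/15)
obs 3: x=-9/4 → posterior Normal(-7/16, 2/5)
obs 4: x=-3 → posterior Normal(-19/20, 8/25)
obs 5: x=1/2 → posterior Normal(-17/24, 4/15)
obs 6: x=5/2 → posterior Normal(-1/4, 8/35)

-1/4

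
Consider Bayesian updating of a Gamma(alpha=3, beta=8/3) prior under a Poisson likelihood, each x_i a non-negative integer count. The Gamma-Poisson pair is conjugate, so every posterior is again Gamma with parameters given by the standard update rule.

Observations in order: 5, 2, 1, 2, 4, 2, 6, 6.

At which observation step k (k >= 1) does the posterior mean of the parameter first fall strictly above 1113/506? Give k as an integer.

obs 1: x=5 → posterior Gamma(8, 11/3)
obs 2: x=2 → posterior Gamma(10, 14/3)
obs 3: x=1 → posterior Gamma(11, 17/3)
obs 4: x=2 → posterior Gamma(13, 20/3)
obs 5: x=4 → posterior Gamma(17, 23/3)
obs 6: x=2 → posterior Gamma(19, 26/3)
obs 7: x=6 → posterior Gamma(25, 29/3)
obs 8: x=6 → posterior Gamma(31, 32/3)

k = 5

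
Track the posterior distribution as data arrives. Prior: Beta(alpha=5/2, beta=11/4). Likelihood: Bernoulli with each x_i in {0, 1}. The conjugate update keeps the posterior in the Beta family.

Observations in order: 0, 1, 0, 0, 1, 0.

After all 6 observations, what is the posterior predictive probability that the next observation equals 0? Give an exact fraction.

obs 1: x=0 → posterior Beta(5/2, 15/4)
obs 2: x=1 → posterior Beta(7/2, 15/4)
obs 3: x=0 → posterior Beta(7/2, 19/4)
obs 4: x=0 → posterior Beta(7/2, 23/4)
obs 5: x=1 → posterior Beta(9/2, 23/4)
obs 6: x=0 → posterior Beta(9/2, 27/4)

3/5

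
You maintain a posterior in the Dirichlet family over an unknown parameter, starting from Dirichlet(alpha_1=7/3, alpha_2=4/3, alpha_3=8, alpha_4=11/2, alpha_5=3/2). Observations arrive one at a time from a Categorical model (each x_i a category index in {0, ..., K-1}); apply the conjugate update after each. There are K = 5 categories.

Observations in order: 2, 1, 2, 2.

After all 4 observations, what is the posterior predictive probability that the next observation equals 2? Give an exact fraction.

obs 1: x=2 → posterior Dirichlet(7/3, 4/3, 9, 11/2, 3/2)
obs 2: x=1 → posterior Dirichlet(7/3, 7/3, 9, 11/2, 3/2)
obs 3: x=2 → posterior Dirichlet(7/3, 7/3, 10, 11/2, 3/2)
obs 4: x=2 → posterior Dirichlet(7/3, 7/3, 11, 11/2, 3/2)

33/68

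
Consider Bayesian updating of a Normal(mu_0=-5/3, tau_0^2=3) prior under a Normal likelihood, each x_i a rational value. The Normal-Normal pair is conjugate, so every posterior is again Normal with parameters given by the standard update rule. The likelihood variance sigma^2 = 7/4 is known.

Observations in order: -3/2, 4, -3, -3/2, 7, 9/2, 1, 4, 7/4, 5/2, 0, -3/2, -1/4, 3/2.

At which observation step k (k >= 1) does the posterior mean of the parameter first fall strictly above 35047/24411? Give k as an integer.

obs 1: x=-3/2 → posterior Normal(-89/57, 21/19)
obs 2: x=4 → posterior Normal(55/93, 21/31)
obs 3: x=-3 → posterior Normal(-53/129, 21/43)
obs 4: x=-3/2 → posterior Normal(-107/165, 21/55)
obs 5: x=7 → posterior Normal(145/201, 21/67)
obs 6: x=9/2 → posterior Normal(307/237, 21/79)
obs 7: x=1 → posterior Normal(49/39, 3/13)
obs 8: x=4 → posterior Normal(487/309, 21/103)
obs 9: x=7/4 → posterior Normal(110/69, 21/115)
obs 10: x=5/2 → posterior Normal(640/381, 21/127)
obs 11: x=0 → posterior Normal(640/417, 21/139)
obs 12: x=-3/2 → posterior Normal(586/453, 21/151)
obs 13: x=-1/4 → posterior Normal(577/489, 21/163)
obs 14: x=3/2 → posterior Normal(631/525, 3/25)

k = 8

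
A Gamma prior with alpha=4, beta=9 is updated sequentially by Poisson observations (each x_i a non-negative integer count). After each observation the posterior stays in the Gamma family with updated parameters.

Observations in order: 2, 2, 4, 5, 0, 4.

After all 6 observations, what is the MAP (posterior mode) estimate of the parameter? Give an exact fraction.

obs 1: x=2 → posterior Gamma(6, 10)
obs 2: x=2 → posterior Gamma(8, 11)
obs 3: x=4 → posterior Gamma(12, 12)
obs 4: x=5 → posterior Gamma(17, 13)
obs 5: x=0 → posterior Gamma(17, 14)
obs 6: x=4 → posterior Gamma(21, 15)

4/3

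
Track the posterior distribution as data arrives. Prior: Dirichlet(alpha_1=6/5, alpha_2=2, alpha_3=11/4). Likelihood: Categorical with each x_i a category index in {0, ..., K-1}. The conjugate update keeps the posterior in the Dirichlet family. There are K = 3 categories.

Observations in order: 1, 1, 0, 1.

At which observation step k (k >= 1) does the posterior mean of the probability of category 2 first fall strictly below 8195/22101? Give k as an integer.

obs 1: x=1 → posterior Dirichlet(6/5, 3, 11/4)
obs 2: x=1 → posterior Dirichlet(6/5, 4, 11/4)
obs 3: x=0 → posterior Dirichlet(11/5, 4, 11/4)
obs 4: x=1 → posterior Dirichlet(11/5, 5, 11/4)

k = 2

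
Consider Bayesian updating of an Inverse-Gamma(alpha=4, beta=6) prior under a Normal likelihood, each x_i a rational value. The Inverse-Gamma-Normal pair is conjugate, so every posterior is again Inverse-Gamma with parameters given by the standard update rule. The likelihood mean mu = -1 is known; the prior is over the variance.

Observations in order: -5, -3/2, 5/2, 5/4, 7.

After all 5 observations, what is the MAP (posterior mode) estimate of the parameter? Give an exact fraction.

1753/240

obs 1: x=-5 → posterior Inverse-Gamma(9/2, 14)
obs 2: x=-3/2 → posterior Inverse-Gamma(5, 113/8)
obs 3: x=5/2 → posterior Inverse-Gamma(11/2, 81/4)
obs 4: x=5/4 → posterior Inverse-Gamma(6, 729/32)
obs 5: x=7 → posterior Inverse-Gamma(13/2, 1753/32)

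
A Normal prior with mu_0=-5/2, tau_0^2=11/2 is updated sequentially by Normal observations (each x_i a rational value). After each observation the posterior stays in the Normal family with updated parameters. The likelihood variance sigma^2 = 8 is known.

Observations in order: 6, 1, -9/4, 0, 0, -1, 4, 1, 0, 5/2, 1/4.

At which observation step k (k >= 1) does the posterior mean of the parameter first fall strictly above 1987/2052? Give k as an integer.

obs 1: x=6 → posterior Normal(26/27, 88/27)
obs 2: x=1 → posterior Normal(37/38, 44/19)
obs 3: x=-9/4 → posterior Normal(1/4, 88/49)
obs 4: x=0 → posterior Normal(49/240, 22/15)
obs 5: x=0 → posterior Normal(49/284, 88/71)
obs 6: x=-1 → posterior Normal(5/328, 44/41)
obs 7: x=4 → posterior Normal(181/372, 88/93)
obs 8: x=1 → posterior Normal(225/416, 11/13)
obs 9: x=0 → posterior Normal(45/92, 88/115)
obs 10: x=5/2 → posterior Normal(335/504, 44/63)
obs 11: x=1/4 → posterior Normal(173/274, 88/137)

k = 2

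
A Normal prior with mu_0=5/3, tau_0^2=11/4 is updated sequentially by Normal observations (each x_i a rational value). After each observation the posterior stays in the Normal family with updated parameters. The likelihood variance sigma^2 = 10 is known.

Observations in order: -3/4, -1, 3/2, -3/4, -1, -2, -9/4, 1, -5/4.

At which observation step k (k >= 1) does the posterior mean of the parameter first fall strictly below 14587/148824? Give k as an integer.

obs 1: x=-3/4 → posterior Normal(701/612, 110/51)
obs 2: x=-1 → posterior Normal(569/744, 55/31)
obs 3: x=3/2 → posterior Normal(767/876, 110/73)
obs 4: x=-3/4 → posterior Normal(167/252, 55/42)
obs 5: x=-1 → posterior Normal(134/285, 22/19)
obs 6: x=-2 → posterior Normal(34/159, 55/53)
obs 7: x=-9/4 → posterior Normal(-25/1404, 110/117)
obs 8: x=1 → posterior Normal(107/1536, 55/64)
obs 9: x=-5/4 → posterior Normal(-29/834, 110/139)

k = 7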